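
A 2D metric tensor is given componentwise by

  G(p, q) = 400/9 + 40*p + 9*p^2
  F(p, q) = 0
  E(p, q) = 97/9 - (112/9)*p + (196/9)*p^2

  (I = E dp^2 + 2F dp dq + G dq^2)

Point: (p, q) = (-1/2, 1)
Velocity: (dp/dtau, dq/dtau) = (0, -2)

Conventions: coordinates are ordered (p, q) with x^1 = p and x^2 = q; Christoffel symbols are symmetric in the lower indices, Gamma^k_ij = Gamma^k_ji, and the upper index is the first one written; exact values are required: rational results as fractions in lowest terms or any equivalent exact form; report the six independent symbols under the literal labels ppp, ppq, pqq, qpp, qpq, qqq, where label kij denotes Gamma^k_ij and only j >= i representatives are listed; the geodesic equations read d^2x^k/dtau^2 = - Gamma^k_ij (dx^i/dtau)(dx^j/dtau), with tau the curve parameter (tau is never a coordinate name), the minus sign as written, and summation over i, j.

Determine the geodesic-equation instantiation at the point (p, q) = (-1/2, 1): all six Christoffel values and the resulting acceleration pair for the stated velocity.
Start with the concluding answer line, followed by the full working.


Answer: Gamma_ppp = -77/101, Gamma_ppq = 0, Gamma_pqq = -279/404, Gamma_qpp = 0, Gamma_qpq = 18/31, Gamma_qqq = 0; accelerations (d^2p/dtau^2, d^2q/dtau^2) = (279/101, 0)

E = 202/9, F = 0, G = 961/36 at the point
E_p = -308/9, E_q = 0, F_p = 0, F_q = 0, G_p = 31, G_q = 0
EG - F^2 = 97061/162;  g^inv = (162/97061) * [[961/36, 0], [0, 202/9]]
first-kind symbols [ij,l] = (1/2)(d_i g_jl + d_j g_il - d_l g_ij): [pp,p] = E_p/2 = -154/9, [pp,q] = F_p - E_q/2 = 0, [pq,p] = E_q/2 = 0, [pq,q] = G_p/2 = 31/2, [qq,p] = F_q - G_p/2 = -31/2, [qq,q] = G_q/2 = 0
Gamma^p_ij = (G*[ij,p] - F*[ij,q])/(EG - F^2), Gamma^q_ij = (E*[ij,q] - F*[ij,p])/(EG - F^2)
Gamma_ppp = -77/101, Gamma_ppq = 0, Gamma_pqq = -279/404, Gamma_qpp = 0, Gamma_qpq = 18/31, Gamma_qqq = 0
d^2p/dtau^2 = -(Gamma_ppp*(0)^2 + 2*Gamma_ppq*(0)*(-2) + Gamma_pqq*(-2)^2) = 279/101
d^2q/dtau^2 = -(Gamma_qpp*(0)^2 + 2*Gamma_qpq*(0)*(-2) + Gamma_qqq*(-2)^2) = 0


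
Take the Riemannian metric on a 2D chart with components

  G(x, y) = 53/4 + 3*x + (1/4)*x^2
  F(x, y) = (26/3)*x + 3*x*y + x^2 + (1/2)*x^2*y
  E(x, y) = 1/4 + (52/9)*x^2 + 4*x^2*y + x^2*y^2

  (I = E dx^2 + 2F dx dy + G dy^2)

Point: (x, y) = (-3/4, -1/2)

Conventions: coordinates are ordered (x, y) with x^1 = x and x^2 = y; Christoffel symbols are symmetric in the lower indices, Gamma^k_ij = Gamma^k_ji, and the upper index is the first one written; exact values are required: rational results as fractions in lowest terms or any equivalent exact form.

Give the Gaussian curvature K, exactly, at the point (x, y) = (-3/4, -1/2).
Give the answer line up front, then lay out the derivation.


Answer: K = 37796/199809

E = 161/64, F = -317/64, G = 713/64, EG - F^2 = 447/128 at the point
E_x = -145/24, E_y = 27/16, F_x = 145/24, F_y = -63/32, G_x = 21/8, G_y = 0
E_yy = 9/8, F_xy = 9/4, G_xx = 1/2
Compute both Brioschi determinants and normalise by (EG - F^2)^2.
M1 = [[-E_yy/2 + F_xy - G_xx/2, E_x/2, F_x - E_y/2], [F_y - G_x/2, E, F], [G_y/2, F, G]] = [[23/16, -145/48, 499/96], [-105/32, 161/64, -317/64], [0, -317/64, 713/64]]; det M1 = -1371553/65536
M2 = [[0, E_y/2, G_x/2], [E_y/2, E, F], [G_x/2, F, G]] = [[0, 27/32, 21/16], [27/32, 161/64, -317/64], [21/16, -317/64, 713/64]]; det M2 = -1522737/65536
det M1 - det M2 = 9449/4096; K = 9449/4096 / (447/128)^2 = 37796/199809


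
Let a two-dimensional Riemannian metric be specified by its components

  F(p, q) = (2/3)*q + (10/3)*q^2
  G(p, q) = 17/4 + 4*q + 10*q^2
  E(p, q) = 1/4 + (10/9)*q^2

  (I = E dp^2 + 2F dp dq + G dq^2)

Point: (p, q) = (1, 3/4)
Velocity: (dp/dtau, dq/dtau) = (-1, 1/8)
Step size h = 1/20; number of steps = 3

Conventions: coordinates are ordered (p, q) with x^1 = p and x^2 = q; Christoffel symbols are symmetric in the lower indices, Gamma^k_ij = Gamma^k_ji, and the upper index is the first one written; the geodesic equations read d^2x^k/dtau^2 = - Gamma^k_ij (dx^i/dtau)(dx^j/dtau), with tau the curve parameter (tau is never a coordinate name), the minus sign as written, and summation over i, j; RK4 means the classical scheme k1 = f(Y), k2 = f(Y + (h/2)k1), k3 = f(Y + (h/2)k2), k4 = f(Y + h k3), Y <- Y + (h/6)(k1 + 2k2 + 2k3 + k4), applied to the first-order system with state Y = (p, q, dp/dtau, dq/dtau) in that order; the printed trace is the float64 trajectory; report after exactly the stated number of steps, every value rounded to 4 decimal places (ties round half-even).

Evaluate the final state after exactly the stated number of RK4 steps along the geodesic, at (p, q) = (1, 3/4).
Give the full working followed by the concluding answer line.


f(Y) = (dp/dtau, dq/dtau, -Gamma^p_ij Y'^i Y'^j, -Gamma^q_ij Y'^i Y'^j) with the Gammas evaluated at the stage position; h = 0.050000; intermediate values shown to 6 dp
step 0: p = 1.0000, q = 0.7500, dp/dtau = -1.0000, dq/dtau = 0.1250
step 1:
  k1: at (p, q) = (1.000000, 0.750000), (dp/dtau, dq/dtau) = (-1.000000, 0.125000); Gamma_ppp = 0.351852, Gamma_ppq = 1.907407, Gamma_pqq = 8.959259, Gamma_qpp = -0.129630, Gamma_qpq = -0.351852, Gamma_qqq = -0.914815; k1 = (-1.000000, 0.125000, -0.014988, 0.055961)
  k2: at (p, q) = (0.975000, 0.753125), (dp/dtau, dq/dtau) = (-1.000375, 0.126399); Gamma_ppp = 0.353758, Gamma_ppq = 1.912316, Gamma_pqq = 8.968082, Gamma_qpp = -0.130137, Gamma_qpq = -0.353758, Gamma_qqq = -0.922113; k2 = (-1.000375, 0.126399, -0.013693, 0.055504)
  k3: at (p, q) = (0.974991, 0.753160), (dp/dtau, dq/dtau) = (-1.000342, 0.126388); Gamma_ppp = 0.353780, Gamma_ppq = 1.912371, Gamma_pqq = 8.968180, Gamma_qpp = -0.130143, Gamma_qpq = -0.353780, Gamma_qqq = -0.922195; k3 = (-1.000342, 0.126388, -0.013713, 0.055506)
  k4: at (p, q) = (0.949983, 0.756319), (dp/dtau, dq/dtau) = (-1.000686, 0.127775); Gamma_ppp = 0.355707, Gamma_ppq = 1.917331, Gamma_pqq = 8.977110, Gamma_qpp = -0.130657, Gamma_qpq = -0.355707, Gamma_qqq = -0.929563; k4 = (-1.000686, 0.127775, -0.012449, 0.055049)
  Y <- Y + (h/6)(k1 + 2k2 + 2k3 + k4): p = 0.9500, q = 0.7563, dp/dtau = -1.0007, dq/dtau = 0.1278
step 2:
  k1: at (p, q) = (0.949982, 0.756320), (dp/dtau, dq/dtau) = (-1.000685, 0.127775); Gamma_ppp = 0.355707, Gamma_ppq = 1.917331, Gamma_pqq = 8.977111, Gamma_qpp = -0.130657, Gamma_qpq = -0.355707, Gamma_qqq = -0.929564; k1 = (-1.000685, 0.127775, -0.012449, 0.055049)
  k2: at (p, q) = (0.924965, 0.759514), (dp/dtau, dq/dtau) = (-1.000997, 0.129151); Gamma_ppp = 0.357655, Gamma_ppq = 1.922342, Gamma_pqq = 8.986150, Gamma_qpp = -0.131176, Gamma_qpq = -0.357655, Gamma_qqq = -0.937003; k2 = (-1.000997, 0.129151, -0.011216, 0.054592)
  k3: at (p, q) = (0.924957, 0.759548), (dp/dtau, dq/dtau) = (-1.000966, 0.129140); Gamma_ppp = 0.357676, Gamma_ppq = 1.922396, Gamma_pqq = 8.986247, Gamma_qpp = -0.131182, Gamma_qpq = -0.357676, Gamma_qqq = -0.937083; k3 = (-1.000966, 0.129140, -0.011236, 0.054593)
  k4: at (p, q) = (0.899934, 0.762777), (dp/dtau, dq/dtau) = (-1.001247, 0.130505); Gamma_ppp = 0.359644, Gamma_ppq = 1.927456, Gamma_pqq = 8.995393, Gamma_qpp = -0.131707, Gamma_qpq = -0.359644, Gamma_qqq = -0.944591; k4 = (-1.001247, 0.130505, -0.010034, 0.054136)
  Y <- Y + (h/6)(k1 + 2k2 + 2k3 + k4): p = 0.8999, q = 0.7628, dp/dtau = -1.0012, dq/dtau = 0.1305
step 3:
  k1: at (p, q) = (0.899934, 0.762777), (dp/dtau, dq/dtau) = (-1.001247, 0.130505); Gamma_ppp = 0.359644, Gamma_ppq = 1.927457, Gamma_pqq = 8.995394, Gamma_qpp = -0.131707, Gamma_qpq = -0.359644, Gamma_qqq = -0.944592; k1 = (-1.001247, 0.130505, -0.010034, 0.054136)
  k2: at (p, q) = (0.874902, 0.766039), (dp/dtau, dq/dtau) = (-1.001498, 0.131858); Gamma_ppp = 0.361632, Gamma_ppq = 1.932567, Gamma_pqq = 9.004649, Gamma_qpp = -0.132239, Gamma_qpq = -0.361632, Gamma_qqq = -0.952169; k2 = (-1.001498, 0.131858, -0.008864, 0.053679)
  k3: at (p, q) = (0.874896, 0.766073), (dp/dtau, dq/dtau) = (-1.001469, 0.131847); Gamma_ppp = 0.361653, Gamma_ppq = 1.932620, Gamma_pqq = 9.004745, Gamma_qpp = -0.132244, Gamma_qpq = -0.361653, Gamma_qqq = -0.952248; k3 = (-1.001469, 0.131847, -0.008883, 0.053681)
  k4: at (p, q) = (0.849860, 0.769369), (dp/dtau, dq/dtau) = (-1.001691, 0.133189); Gamma_ppp = 0.363661, Gamma_ppq = 1.937780, Gamma_pqq = 9.014107, Gamma_qpp = -0.132781, Gamma_qpq = -0.363661, Gamma_qqq = -0.959892; k4 = (-1.001691, 0.133189, -0.007742, 0.053223)
  Y <- Y + (h/6)(k1 + 2k2 + 2k3 + k4): p = 0.8499, q = 0.7694, dp/dtau = -1.0017, dq/dtau = 0.1332

Answer: p = 0.8499, q = 0.7694, dp/dtau = -1.0017, dq/dtau = 0.1332


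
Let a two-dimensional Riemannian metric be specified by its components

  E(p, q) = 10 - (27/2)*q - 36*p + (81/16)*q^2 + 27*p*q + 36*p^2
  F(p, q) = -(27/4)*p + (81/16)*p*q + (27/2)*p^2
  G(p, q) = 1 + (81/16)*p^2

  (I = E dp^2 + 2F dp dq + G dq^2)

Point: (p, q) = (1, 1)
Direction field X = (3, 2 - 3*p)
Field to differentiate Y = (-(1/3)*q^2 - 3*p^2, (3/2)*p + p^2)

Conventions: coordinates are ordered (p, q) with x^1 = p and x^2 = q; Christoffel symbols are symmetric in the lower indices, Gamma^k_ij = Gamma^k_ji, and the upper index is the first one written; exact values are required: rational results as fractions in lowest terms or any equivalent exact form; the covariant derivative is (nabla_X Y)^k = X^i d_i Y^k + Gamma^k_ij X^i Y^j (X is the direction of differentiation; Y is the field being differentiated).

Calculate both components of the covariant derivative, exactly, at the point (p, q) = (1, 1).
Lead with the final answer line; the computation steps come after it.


Answer: (nabla_X Y)^p = -73907/3228, (nabla_X Y)^q = 8733/1076

E = 457/16, F = 189/16, G = 97/16 at the point
E_p = 63, E_q = 189/8, F_p = 405/16, F_q = 81/16, G_p = 81/8, G_q = 0
EG - F^2 = 269/8;  g^inv = (8/269) * [[97/16, -189/16], [-189/16, 457/16]]
first-kind symbols [ij,l] = (1/2)(d_i g_jl + d_j g_il - d_l g_ij): [pp,p] = E_p/2 = 63/2, [pp,q] = F_p - E_q/2 = 27/2, [pq,p] = E_q/2 = 189/16, [pq,q] = G_p/2 = 81/16, [qq,p] = F_q - G_p/2 = 0, [qq,q] = G_q/2 = 0
Gamma^p_ij = (G*[ij,p] - F*[ij,q])/(EG - F^2), Gamma^q_ij = (E*[ij,q] - F*[ij,p])/(EG - F^2)
Gamma_ppp = 252/269, Gamma_ppq = 189/538, Gamma_pqq = 0, Gamma_qpp = 108/269, Gamma_qpq = 81/538, Gamma_qqq = 0
X = (3, -1), Y = (-10/3, 5/2) at the point


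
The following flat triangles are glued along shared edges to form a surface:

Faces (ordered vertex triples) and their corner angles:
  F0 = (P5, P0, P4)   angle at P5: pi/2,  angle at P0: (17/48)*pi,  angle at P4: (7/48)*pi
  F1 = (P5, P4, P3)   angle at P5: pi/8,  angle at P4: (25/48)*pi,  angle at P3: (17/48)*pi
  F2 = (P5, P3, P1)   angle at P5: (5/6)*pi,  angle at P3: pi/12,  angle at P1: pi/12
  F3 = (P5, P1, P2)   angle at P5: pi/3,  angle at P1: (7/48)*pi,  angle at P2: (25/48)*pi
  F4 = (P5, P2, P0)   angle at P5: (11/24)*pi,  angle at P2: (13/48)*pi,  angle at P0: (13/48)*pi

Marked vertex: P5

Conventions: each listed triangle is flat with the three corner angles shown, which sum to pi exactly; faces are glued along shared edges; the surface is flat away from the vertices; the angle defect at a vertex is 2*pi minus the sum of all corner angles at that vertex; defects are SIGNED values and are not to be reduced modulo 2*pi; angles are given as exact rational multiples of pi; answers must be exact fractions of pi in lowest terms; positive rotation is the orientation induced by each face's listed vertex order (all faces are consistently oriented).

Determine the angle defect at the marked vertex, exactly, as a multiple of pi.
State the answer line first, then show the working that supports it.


Answer: defect(P5) = -pi/4

Sum of corner angles at P5: (9/4)*pi
defect = 2*pi - (9/4)*pi


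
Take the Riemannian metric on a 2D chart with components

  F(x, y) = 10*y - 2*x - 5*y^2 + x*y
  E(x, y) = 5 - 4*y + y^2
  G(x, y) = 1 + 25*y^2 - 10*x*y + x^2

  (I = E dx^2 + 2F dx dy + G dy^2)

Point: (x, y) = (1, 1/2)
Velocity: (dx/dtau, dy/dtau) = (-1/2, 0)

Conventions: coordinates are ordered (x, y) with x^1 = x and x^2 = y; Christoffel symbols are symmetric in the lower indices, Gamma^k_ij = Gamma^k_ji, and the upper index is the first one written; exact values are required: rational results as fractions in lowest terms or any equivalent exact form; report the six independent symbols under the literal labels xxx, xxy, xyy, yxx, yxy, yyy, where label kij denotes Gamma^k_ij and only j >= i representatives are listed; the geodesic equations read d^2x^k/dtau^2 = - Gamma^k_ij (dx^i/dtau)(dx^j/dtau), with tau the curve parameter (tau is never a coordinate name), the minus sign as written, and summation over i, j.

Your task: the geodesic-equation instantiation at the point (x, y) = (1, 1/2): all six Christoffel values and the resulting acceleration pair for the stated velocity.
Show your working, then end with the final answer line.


E = 13/4, F = 9/4, G = 13/4 at the point
E_x = 0, E_y = -3, F_x = -3/2, F_y = 6, G_x = -3, G_y = 15
EG - F^2 = 11/2;  g^inv = (2/11) * [[13/4, -9/4], [-9/4, 13/4]]
first-kind symbols [ij,l] = (1/2)(d_i g_jl + d_j g_il - d_l g_ij): [xx,x] = E_x/2 = 0, [xx,y] = F_x - E_y/2 = 0, [xy,x] = E_y/2 = -3/2, [xy,y] = G_x/2 = -3/2, [yy,x] = F_y - G_x/2 = 15/2, [yy,y] = G_y/2 = 15/2
Gamma^x_ij = (G*[ij,x] - F*[ij,y])/(EG - F^2), Gamma^y_ij = (E*[ij,y] - F*[ij,x])/(EG - F^2)
Gamma_xxx = 0, Gamma_xxy = -3/11, Gamma_xyy = 15/11, Gamma_yxx = 0, Gamma_yxy = -3/11, Gamma_yyy = 15/11
d^2x/dtau^2 = -(Gamma_xxx*(-1/2)^2 + 2*Gamma_xxy*(-1/2)*(0) + Gamma_xyy*(0)^2) = 0
d^2y/dtau^2 = -(Gamma_yxx*(-1/2)^2 + 2*Gamma_yxy*(-1/2)*(0) + Gamma_yyy*(0)^2) = 0

Answer: Gamma_xxx = 0, Gamma_xxy = -3/11, Gamma_xyy = 15/11, Gamma_yxx = 0, Gamma_yxy = -3/11, Gamma_yyy = 15/11; accelerations (d^2x/dtau^2, d^2y/dtau^2) = (0, 0)


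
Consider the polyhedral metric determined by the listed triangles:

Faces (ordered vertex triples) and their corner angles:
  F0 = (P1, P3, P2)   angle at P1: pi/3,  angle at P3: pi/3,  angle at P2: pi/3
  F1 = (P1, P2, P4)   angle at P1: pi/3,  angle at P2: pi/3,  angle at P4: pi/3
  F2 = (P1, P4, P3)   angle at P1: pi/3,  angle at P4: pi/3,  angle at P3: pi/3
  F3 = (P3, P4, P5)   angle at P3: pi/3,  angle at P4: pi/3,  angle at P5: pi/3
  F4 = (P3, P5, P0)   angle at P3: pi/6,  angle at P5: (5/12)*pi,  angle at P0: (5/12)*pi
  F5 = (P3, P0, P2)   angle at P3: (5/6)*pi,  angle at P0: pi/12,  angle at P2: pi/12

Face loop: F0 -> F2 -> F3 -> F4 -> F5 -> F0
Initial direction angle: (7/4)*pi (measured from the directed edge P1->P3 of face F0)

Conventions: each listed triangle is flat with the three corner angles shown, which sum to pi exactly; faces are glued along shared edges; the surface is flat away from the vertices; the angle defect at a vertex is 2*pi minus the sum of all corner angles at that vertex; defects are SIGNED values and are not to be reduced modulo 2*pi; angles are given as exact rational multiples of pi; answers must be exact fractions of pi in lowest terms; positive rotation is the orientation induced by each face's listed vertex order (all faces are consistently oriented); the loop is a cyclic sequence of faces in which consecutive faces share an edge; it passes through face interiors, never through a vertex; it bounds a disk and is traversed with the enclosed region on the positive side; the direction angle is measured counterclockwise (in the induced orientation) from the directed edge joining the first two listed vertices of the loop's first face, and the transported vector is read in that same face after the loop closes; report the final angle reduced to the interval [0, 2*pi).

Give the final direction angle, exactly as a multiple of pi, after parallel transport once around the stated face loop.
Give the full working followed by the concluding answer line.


enclosed vertex P3: corner angles sum to 2*pi, defect = 2*pi - 2*pi = 0
summing the enclosed defects onto the initial angle, mod 2*pi in the induced orientation:
final angle = (7/4)*pi + 0 = (7/4)*pi (mod 2*pi)

Answer: final direction angle = (7/4)*pi


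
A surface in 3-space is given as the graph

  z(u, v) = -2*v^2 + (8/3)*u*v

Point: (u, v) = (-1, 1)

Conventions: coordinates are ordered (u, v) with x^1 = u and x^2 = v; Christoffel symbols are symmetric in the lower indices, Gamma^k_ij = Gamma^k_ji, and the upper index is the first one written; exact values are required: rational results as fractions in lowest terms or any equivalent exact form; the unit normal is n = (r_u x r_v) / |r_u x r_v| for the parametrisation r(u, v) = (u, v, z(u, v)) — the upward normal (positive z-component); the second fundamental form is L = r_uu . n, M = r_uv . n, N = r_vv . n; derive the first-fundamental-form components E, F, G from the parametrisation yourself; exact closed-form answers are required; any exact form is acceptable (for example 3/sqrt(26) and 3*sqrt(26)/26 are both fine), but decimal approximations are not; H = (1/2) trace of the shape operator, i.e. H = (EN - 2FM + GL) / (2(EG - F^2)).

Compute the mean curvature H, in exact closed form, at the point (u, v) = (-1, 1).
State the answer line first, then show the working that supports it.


Answer: H = 842*sqrt(473)/223729

z_u = 8/3, z_v = -20/3, z_uu = 0, z_uv = 8/3, z_vv = -4
E = 73/9, F = -160/9, G = 409/9; answer radicand W^2 = 473/9
unnormalised second-form numerators: l = 0, m = 8/3, n = -4; L = l/sqrt(473/9), and similarly M = m/sqrt(W^2), N = n/sqrt(W^2)
H = (E*n - 2*F*m + G*l) / (2*(EG - F^2)*sqrt(W^2)); E*n - 2*F*m + G*l = 1684/27, EG - F^2 = 473/9, so H = (842/1419)/sqrt(473/9)


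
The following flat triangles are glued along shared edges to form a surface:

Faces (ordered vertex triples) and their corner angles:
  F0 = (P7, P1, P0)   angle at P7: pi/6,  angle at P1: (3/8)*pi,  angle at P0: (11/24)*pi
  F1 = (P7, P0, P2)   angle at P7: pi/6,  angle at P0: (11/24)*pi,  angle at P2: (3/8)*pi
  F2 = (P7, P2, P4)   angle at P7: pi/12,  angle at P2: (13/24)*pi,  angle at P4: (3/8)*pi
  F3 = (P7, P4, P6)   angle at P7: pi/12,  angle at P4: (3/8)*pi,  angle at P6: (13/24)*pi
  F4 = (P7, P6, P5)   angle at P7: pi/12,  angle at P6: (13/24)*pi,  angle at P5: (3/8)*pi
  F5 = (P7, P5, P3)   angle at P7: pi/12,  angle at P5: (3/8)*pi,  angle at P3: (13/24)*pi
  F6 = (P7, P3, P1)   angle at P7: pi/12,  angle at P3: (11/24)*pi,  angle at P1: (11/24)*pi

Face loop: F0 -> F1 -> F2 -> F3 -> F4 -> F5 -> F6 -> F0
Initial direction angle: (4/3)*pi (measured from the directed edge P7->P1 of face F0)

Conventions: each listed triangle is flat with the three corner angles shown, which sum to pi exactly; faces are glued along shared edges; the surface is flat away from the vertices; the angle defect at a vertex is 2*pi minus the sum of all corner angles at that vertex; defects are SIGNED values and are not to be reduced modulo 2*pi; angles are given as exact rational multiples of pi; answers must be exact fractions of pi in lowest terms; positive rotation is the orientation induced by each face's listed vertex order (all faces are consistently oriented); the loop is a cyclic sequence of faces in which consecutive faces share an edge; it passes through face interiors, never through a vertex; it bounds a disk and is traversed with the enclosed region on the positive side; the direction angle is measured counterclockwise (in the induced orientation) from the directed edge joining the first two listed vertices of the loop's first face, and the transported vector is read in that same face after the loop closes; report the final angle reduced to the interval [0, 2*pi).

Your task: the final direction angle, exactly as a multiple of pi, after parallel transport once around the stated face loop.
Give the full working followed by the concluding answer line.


enclosed vertex P7: corner angles sum to (3/4)*pi, defect = 2*pi - (3/4)*pi = (5/4)*pi
by Gauss-Bonnet the loop rotates the vector by the enclosed defect sum (positive orientation, mod 2*pi)
final angle = (4/3)*pi + (5/4)*pi = (7/12)*pi (mod 2*pi)

Answer: final direction angle = (7/12)*pi


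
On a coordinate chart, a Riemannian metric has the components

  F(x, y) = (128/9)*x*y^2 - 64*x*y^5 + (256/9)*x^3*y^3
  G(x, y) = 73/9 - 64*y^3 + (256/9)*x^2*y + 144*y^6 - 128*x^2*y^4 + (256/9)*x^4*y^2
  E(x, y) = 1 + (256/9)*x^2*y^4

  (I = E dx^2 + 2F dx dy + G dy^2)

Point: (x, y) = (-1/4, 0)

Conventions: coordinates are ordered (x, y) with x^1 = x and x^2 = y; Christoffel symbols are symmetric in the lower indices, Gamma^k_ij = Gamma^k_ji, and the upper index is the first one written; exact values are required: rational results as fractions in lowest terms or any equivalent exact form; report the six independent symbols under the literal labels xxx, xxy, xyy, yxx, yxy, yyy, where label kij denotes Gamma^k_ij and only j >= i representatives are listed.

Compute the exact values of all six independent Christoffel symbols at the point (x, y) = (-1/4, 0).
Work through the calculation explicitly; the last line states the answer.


E = 1, F = 0, G = 73/9 at the point
E_x = 0, E_y = 0, F_x = 0, F_y = 0, G_x = 0, G_y = 16/9
EG - F^2 = 73/9;  g^inv = (9/73) * [[73/9, 0], [0, 1]]
first-kind symbols [ij,l] = (1/2)(d_i g_jl + d_j g_il - d_l g_ij): [xx,x] = E_x/2 = 0, [xx,y] = F_x - E_y/2 = 0, [xy,x] = E_y/2 = 0, [xy,y] = G_x/2 = 0, [yy,x] = F_y - G_x/2 = 0, [yy,y] = G_y/2 = 8/9
Gamma^x_ij = (G*[ij,x] - F*[ij,y])/(EG - F^2), Gamma^y_ij = (E*[ij,y] - F*[ij,x])/(EG - F^2)

Answer: Gamma_xxx = 0, Gamma_xxy = 0, Gamma_xyy = 0, Gamma_yxx = 0, Gamma_yxy = 0, Gamma_yyy = 8/73


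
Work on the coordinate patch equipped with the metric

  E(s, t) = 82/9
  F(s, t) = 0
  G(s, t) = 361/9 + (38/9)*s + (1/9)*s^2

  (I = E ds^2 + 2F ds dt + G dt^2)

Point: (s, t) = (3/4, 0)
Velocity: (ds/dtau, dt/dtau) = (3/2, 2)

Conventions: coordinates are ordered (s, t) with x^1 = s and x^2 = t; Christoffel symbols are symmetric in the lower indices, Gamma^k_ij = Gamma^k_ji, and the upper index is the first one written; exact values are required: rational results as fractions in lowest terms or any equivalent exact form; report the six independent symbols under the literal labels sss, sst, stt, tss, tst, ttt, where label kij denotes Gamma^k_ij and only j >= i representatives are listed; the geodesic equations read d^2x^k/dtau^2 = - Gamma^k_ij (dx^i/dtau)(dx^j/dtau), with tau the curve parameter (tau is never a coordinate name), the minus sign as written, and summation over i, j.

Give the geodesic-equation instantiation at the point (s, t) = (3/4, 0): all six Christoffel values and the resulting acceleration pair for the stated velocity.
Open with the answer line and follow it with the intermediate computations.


Answer: Gamma_sss = 0, Gamma_sst = 0, Gamma_stt = -79/328, Gamma_tss = 0, Gamma_tst = 4/79, Gamma_ttt = 0; accelerations (d^2s/dtau^2, d^2t/dtau^2) = (79/82, -24/79)

E = 82/9, F = 0, G = 6241/144 at the point
E_s = 0, E_t = 0, F_s = 0, F_t = 0, G_s = 79/18, G_t = 0
EG - F^2 = 255881/648;  g^inv = (648/255881) * [[6241/144, 0], [0, 82/9]]
first-kind symbols [ij,l] = (1/2)(d_i g_jl + d_j g_il - d_l g_ij): [ss,s] = E_s/2 = 0, [ss,t] = F_s - E_t/2 = 0, [st,s] = E_t/2 = 0, [st,t] = G_s/2 = 79/36, [tt,s] = F_t - G_s/2 = -79/36, [tt,t] = G_t/2 = 0
Gamma^s_ij = (G*[ij,s] - F*[ij,t])/(EG - F^2), Gamma^t_ij = (E*[ij,t] - F*[ij,s])/(EG - F^2)
Gamma_sss = 0, Gamma_sst = 0, Gamma_stt = -79/328, Gamma_tss = 0, Gamma_tst = 4/79, Gamma_ttt = 0
d^2s/dtau^2 = -(Gamma_sss*(3/2)^2 + 2*Gamma_sst*(3/2)*(2) + Gamma_stt*(2)^2) = 79/82
d^2t/dtau^2 = -(Gamma_tss*(3/2)^2 + 2*Gamma_tst*(3/2)*(2) + Gamma_ttt*(2)^2) = -24/79


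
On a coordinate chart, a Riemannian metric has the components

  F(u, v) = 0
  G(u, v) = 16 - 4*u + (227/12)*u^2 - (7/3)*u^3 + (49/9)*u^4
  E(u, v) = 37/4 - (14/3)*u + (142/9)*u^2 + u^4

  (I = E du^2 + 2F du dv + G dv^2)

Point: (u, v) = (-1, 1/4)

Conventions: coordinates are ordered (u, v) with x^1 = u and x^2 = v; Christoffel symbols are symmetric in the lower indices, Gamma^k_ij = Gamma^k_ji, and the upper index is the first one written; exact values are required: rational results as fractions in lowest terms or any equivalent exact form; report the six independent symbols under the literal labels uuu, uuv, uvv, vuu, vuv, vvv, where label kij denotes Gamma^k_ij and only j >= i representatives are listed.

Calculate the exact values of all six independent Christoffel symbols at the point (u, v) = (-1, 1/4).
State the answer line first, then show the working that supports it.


Answer: Gamma_uuu = -724/1105, Gamma_uuv = 0, Gamma_uvv = 1271/1105, Gamma_vuu = 0, Gamma_vuv = -31/41, Gamma_vvv = 0

E = 1105/36, F = 0, G = 1681/36 at the point
E_u = -362/9, E_v = 0, F_u = 0, F_v = 0, G_u = -1271/18, G_v = 0
EG - F^2 = 1857505/1296;  g^inv = (1296/1857505) * [[1681/36, 0], [0, 1105/36]]
first-kind symbols [ij,l] = (1/2)(d_i g_jl + d_j g_il - d_l g_ij): [uu,u] = E_u/2 = -181/9, [uu,v] = F_u - E_v/2 = 0, [uv,u] = E_v/2 = 0, [uv,v] = G_u/2 = -1271/36, [vv,u] = F_v - G_u/2 = 1271/36, [vv,v] = G_v/2 = 0
Gamma^u_ij = (G*[ij,u] - F*[ij,v])/(EG - F^2), Gamma^v_ij = (E*[ij,v] - F*[ij,u])/(EG - F^2)


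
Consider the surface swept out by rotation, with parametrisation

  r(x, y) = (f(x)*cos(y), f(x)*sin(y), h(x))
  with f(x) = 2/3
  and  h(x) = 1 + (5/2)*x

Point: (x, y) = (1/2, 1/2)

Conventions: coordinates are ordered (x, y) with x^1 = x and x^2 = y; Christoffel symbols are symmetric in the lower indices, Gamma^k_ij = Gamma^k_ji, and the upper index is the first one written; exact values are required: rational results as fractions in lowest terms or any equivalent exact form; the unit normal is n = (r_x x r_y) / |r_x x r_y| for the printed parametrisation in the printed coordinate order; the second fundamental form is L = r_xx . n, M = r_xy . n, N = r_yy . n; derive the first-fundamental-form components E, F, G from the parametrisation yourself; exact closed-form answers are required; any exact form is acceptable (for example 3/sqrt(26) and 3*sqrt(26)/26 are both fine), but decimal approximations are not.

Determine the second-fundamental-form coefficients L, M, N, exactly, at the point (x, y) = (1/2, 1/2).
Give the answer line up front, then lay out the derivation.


Answer: L = 0, M = 0, N = 2/3

f = 2/3, f' = 0, f'' = 0, h' = 5/2, h'' = 0
E = 25/4, F = 0, G = 4/9; answer radicand W^2 = 25/4
unnormalised second-form numerators: l = 0, m = 0, n = 5/3; L = l/sqrt(25/4), and similarly M = m/sqrt(W^2), N = n/sqrt(W^2)


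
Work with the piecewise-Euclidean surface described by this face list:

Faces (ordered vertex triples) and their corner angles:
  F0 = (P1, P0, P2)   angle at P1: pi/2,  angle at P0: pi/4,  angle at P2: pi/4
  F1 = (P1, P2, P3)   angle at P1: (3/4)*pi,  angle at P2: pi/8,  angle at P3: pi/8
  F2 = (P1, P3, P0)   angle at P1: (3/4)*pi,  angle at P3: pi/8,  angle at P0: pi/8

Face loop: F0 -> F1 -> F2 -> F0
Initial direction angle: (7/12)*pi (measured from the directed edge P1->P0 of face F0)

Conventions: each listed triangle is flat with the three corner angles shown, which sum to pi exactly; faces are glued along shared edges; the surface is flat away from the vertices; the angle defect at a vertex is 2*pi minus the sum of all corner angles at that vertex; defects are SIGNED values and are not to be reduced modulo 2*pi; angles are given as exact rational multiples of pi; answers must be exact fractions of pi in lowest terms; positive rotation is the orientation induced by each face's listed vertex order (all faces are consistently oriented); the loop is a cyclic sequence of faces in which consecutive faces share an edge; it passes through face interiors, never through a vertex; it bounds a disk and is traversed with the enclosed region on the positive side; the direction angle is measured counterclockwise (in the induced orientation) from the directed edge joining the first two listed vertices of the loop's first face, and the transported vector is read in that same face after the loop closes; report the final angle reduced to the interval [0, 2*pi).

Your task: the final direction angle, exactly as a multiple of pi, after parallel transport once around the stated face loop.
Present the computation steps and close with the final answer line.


enclosed vertex P1: corner angles sum to 2*pi, defect = 2*pi - 2*pi = 0
summing the enclosed defects onto the initial angle, mod 2*pi in the induced orientation:
final angle = (7/12)*pi + 0 = (7/12)*pi (mod 2*pi)

Answer: final direction angle = (7/12)*pi


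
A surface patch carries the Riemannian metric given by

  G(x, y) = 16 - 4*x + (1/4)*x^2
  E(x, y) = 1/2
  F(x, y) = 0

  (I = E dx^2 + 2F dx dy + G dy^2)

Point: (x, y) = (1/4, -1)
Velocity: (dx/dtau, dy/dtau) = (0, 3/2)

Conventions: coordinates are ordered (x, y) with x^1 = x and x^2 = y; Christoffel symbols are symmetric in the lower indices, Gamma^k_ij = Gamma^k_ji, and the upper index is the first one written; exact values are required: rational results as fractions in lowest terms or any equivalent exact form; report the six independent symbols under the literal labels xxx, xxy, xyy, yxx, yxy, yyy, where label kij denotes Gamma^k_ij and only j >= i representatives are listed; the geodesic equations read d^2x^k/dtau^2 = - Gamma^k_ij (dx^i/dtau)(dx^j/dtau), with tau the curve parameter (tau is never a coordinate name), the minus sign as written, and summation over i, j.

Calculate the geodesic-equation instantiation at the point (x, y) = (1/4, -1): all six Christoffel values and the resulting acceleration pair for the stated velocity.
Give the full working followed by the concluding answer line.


E = 1/2, F = 0, G = 961/64 at the point
E_x = 0, E_y = 0, F_x = 0, F_y = 0, G_x = -31/8, G_y = 0
EG - F^2 = 961/128;  g^inv = (128/961) * [[961/64, 0], [0, 1/2]]
first-kind symbols [ij,l] = (1/2)(d_i g_jl + d_j g_il - d_l g_ij): [xx,x] = E_x/2 = 0, [xx,y] = F_x - E_y/2 = 0, [xy,x] = E_y/2 = 0, [xy,y] = G_x/2 = -31/16, [yy,x] = F_y - G_x/2 = 31/16, [yy,y] = G_y/2 = 0
Gamma^x_ij = (G*[ij,x] - F*[ij,y])/(EG - F^2), Gamma^y_ij = (E*[ij,y] - F*[ij,x])/(EG - F^2)
Gamma_xxx = 0, Gamma_xxy = 0, Gamma_xyy = 31/8, Gamma_yxx = 0, Gamma_yxy = -4/31, Gamma_yyy = 0
d^2x/dtau^2 = -(Gamma_xxx*(0)^2 + 2*Gamma_xxy*(0)*(3/2) + Gamma_xyy*(3/2)^2) = -279/32
d^2y/dtau^2 = -(Gamma_yxx*(0)^2 + 2*Gamma_yxy*(0)*(3/2) + Gamma_yyy*(3/2)^2) = 0

Answer: Gamma_xxx = 0, Gamma_xxy = 0, Gamma_xyy = 31/8, Gamma_yxx = 0, Gamma_yxy = -4/31, Gamma_yyy = 0; accelerations (d^2x/dtau^2, d^2y/dtau^2) = (-279/32, 0)


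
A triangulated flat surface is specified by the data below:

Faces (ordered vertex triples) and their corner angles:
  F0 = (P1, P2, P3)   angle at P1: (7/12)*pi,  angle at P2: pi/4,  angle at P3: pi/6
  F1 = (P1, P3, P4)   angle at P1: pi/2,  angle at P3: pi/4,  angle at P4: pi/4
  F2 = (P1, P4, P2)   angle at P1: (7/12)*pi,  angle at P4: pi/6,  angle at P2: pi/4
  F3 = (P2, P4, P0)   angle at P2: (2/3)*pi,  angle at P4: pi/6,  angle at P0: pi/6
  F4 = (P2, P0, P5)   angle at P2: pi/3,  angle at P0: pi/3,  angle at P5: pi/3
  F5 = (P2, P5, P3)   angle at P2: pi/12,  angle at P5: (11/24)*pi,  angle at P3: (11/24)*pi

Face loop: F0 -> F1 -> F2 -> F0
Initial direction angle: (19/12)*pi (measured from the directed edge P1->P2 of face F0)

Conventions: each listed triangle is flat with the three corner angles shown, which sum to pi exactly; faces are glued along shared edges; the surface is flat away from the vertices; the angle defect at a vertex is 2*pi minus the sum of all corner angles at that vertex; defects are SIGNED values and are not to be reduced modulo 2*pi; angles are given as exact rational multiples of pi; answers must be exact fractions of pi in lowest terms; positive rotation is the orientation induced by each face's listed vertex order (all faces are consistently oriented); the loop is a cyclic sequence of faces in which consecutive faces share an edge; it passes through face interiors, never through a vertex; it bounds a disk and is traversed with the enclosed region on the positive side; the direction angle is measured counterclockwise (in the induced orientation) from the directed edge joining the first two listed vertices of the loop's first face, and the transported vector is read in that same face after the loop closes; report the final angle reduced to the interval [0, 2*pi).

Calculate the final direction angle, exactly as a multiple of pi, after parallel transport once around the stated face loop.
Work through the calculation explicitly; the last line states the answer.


enclosed vertex P1: corner angles sum to (5/3)*pi, defect = 2*pi - (5/3)*pi = pi/3
by Gauss-Bonnet the loop rotates the vector by the enclosed defect sum (positive orientation, mod 2*pi)
final angle = (19/12)*pi + pi/3 = (23/12)*pi (mod 2*pi)

Answer: final direction angle = (23/12)*pi


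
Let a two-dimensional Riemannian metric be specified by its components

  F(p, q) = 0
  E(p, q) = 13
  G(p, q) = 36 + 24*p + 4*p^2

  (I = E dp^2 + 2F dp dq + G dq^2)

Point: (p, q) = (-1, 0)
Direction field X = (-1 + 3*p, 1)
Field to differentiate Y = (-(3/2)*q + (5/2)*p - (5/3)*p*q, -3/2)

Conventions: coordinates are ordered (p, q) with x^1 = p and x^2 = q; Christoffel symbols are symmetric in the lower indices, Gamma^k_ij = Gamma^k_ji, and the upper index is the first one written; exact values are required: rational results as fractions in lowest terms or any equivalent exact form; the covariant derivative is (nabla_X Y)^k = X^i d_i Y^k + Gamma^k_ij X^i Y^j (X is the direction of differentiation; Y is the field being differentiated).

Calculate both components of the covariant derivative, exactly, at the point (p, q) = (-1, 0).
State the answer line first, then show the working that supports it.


Answer: (nabla_X Y)^p = -695/78, (nabla_X Y)^q = 7/4

E = 13, F = 0, G = 16 at the point
E_p = 0, E_q = 0, F_p = 0, F_q = 0, G_p = 16, G_q = 0
EG - F^2 = 208;  g^inv = (1/208) * [[16, 0], [0, 13]]
first-kind symbols [ij,l] = (1/2)(d_i g_jl + d_j g_il - d_l g_ij): [pp,p] = E_p/2 = 0, [pp,q] = F_p - E_q/2 = 0, [pq,p] = E_q/2 = 0, [pq,q] = G_p/2 = 8, [qq,p] = F_q - G_p/2 = -8, [qq,q] = G_q/2 = 0
Gamma^p_ij = (G*[ij,p] - F*[ij,q])/(EG - F^2), Gamma^q_ij = (E*[ij,q] - F*[ij,p])/(EG - F^2)
Gamma_ppp = 0, Gamma_ppq = 0, Gamma_pqq = -8/13, Gamma_qpp = 0, Gamma_qpq = 1/2, Gamma_qqq = 0
X = (-4, 1), Y = (-5/2, -3/2) at the point


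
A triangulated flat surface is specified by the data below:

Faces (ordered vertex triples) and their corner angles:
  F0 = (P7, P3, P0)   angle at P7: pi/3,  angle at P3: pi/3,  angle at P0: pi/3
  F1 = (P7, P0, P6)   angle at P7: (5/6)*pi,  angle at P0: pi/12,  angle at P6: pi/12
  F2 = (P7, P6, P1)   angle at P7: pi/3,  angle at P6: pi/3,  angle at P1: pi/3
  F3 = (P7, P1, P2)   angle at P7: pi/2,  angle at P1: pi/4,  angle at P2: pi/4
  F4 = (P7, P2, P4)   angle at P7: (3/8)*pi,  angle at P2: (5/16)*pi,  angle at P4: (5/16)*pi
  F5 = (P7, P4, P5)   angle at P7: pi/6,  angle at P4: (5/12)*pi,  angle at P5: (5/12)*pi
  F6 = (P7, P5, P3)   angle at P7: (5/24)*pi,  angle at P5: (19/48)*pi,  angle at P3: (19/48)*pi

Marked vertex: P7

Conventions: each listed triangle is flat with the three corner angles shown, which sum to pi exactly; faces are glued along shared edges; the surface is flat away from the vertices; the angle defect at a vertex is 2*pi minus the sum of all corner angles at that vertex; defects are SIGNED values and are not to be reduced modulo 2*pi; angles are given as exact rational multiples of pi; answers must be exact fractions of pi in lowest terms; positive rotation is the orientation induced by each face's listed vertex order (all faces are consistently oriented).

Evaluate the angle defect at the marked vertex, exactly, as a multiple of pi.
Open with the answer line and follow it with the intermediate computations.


Answer: defect(P7) = (-3/4)*pi

Sum of corner angles at P7: (11/4)*pi
defect = 2*pi - (11/4)*pi


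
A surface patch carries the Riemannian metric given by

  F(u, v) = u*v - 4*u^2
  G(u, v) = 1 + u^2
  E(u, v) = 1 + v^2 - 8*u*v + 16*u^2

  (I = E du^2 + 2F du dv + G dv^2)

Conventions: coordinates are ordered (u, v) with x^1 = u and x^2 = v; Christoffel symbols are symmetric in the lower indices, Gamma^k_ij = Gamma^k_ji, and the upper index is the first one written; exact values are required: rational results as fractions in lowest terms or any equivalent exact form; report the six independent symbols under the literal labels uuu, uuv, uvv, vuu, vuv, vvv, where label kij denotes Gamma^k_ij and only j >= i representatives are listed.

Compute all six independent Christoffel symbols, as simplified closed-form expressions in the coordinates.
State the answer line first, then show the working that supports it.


Answer: Gamma_uuu = (16*u - 4*v)/(17*u^2 - 8*u*v + v^2 + 1), Gamma_uuv = (-4*u + v)/(17*u^2 - 8*u*v + v^2 + 1), Gamma_uvv = 0, Gamma_vuu = -4*u/(17*u^2 - 8*u*v + v^2 + 1), Gamma_vuv = u/(17*u^2 - 8*u*v + v^2 + 1), Gamma_vvv = 0

E = 1 + v^2 - 8*u*v + 16*u^2; F = u*v - 4*u^2; G = 1 + u^2
Gamma^k_ij = (1/2) g^{kl} (d_i g_jl + d_j g_il - d_l g_ij), with g^inv = (1/(EG-F^2)) [[G, -F], [-F, E]]
first partials: E_u = -8*v + 32*u, E_v = 2*v - 8*u, F_u = v - 8*u, F_v = u, G_u = 2*u, G_v = 0
D = EG - F^2 = 1 + v^2 - 8*u*v + 17*u^2
expanded: Gamma^u_uu = (G E_u - 2F F_u + F E_v)/(2D), Gamma^u_uv = (G E_v - F G_u)/(2D), Gamma^u_vv = (2G F_v - G G_u - F G_v)/(2D), Gamma^v_uu = (2E F_u - E E_v - F E_u)/(2D), Gamma^v_uv = (E G_u - F E_v)/(2D), Gamma^v_vv = (E G_v - 2F F_v + F G_u)/(2D); substitute and cancel common factors


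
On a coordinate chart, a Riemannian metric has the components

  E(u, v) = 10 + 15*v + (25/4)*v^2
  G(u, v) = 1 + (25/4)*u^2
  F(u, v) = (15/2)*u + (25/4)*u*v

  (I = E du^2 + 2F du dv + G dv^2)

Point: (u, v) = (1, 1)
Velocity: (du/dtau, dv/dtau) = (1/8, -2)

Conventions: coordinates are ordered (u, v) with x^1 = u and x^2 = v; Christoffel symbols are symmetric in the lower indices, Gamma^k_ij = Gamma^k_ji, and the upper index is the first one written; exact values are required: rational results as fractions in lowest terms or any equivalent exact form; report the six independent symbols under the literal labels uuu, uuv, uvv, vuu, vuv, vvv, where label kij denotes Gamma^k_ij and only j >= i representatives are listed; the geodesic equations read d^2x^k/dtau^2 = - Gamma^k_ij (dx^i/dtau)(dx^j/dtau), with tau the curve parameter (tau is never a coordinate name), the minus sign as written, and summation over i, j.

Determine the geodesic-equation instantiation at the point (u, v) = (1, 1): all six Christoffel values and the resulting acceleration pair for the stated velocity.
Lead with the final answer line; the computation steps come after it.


Answer: Gamma_uuu = 0, Gamma_uuv = 11/30, Gamma_uvv = 0, Gamma_vuu = 0, Gamma_vuv = 1/6, Gamma_vvv = 0; accelerations (d^2u/dtau^2, d^2v/dtau^2) = (11/60, 1/12)

E = 125/4, F = 55/4, G = 29/4 at the point
E_u = 0, E_v = 55/2, F_u = 55/4, F_v = 25/4, G_u = 25/2, G_v = 0
EG - F^2 = 75/2;  g^inv = (2/75) * [[29/4, -55/4], [-55/4, 125/4]]
first-kind symbols [ij,l] = (1/2)(d_i g_jl + d_j g_il - d_l g_ij): [uu,u] = E_u/2 = 0, [uu,v] = F_u - E_v/2 = 0, [uv,u] = E_v/2 = 55/4, [uv,v] = G_u/2 = 25/4, [vv,u] = F_v - G_u/2 = 0, [vv,v] = G_v/2 = 0
Gamma^u_ij = (G*[ij,u] - F*[ij,v])/(EG - F^2), Gamma^v_ij = (E*[ij,v] - F*[ij,u])/(EG - F^2)
Gamma_uuu = 0, Gamma_uuv = 11/30, Gamma_uvv = 0, Gamma_vuu = 0, Gamma_vuv = 1/6, Gamma_vvv = 0
d^2u/dtau^2 = -(Gamma_uuu*(1/8)^2 + 2*Gamma_uuv*(1/8)*(-2) + Gamma_uvv*(-2)^2) = 11/60
d^2v/dtau^2 = -(Gamma_vuu*(1/8)^2 + 2*Gamma_vuv*(1/8)*(-2) + Gamma_vvv*(-2)^2) = 1/12


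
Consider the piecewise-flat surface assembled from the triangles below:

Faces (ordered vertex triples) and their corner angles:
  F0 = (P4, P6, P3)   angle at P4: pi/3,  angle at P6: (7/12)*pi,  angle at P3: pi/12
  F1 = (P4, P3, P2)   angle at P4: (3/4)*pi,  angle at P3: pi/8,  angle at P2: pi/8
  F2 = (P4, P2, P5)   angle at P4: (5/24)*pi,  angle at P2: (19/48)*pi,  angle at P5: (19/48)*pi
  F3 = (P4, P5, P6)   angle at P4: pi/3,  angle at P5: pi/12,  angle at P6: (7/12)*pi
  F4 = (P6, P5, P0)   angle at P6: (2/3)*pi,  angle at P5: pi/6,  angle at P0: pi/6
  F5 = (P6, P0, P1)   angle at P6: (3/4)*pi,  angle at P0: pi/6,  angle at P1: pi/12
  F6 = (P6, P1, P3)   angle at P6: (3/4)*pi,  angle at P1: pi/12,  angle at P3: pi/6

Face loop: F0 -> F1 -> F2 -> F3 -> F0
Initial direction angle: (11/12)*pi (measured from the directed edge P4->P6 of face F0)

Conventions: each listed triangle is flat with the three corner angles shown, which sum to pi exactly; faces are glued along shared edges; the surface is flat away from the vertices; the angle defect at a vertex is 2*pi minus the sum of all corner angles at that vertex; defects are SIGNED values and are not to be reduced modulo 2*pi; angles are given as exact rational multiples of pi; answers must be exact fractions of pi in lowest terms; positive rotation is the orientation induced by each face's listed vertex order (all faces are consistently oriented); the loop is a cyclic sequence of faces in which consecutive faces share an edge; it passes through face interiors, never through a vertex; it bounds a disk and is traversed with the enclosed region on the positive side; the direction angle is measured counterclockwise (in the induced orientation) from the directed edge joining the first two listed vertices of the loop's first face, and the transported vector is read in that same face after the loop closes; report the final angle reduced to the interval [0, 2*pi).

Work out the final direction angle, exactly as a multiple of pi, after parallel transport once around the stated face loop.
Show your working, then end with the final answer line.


enclosed vertex P4: corner angles sum to (13/8)*pi, defect = 2*pi - (13/8)*pi = (3/8)*pi
the rotation equals the total enclosed defect, so the final angle is initial + defects (mod 2*pi)
final angle = (11/12)*pi + (3/8)*pi = (31/24)*pi (mod 2*pi)

Answer: final direction angle = (31/24)*pi
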